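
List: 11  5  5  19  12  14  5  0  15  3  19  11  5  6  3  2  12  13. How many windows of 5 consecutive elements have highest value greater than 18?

9

(11, 5, 5, 19, 12) → max 19  > 18 ✓
(5, 5, 19, 12, 14) → max 19  > 18 ✓
(5, 19, 12, 14, 5) → max 19  > 18 ✓
(19, 12, 14, 5, 0) → max 19  > 18 ✓
(12, 14, 5, 0, 15) → max 15
(14, 5, 0, 15, 3) → max 15
(5, 0, 15, 3, 19) → max 19  > 18 ✓
(0, 15, 3, 19, 11) → max 19  > 18 ✓
(15, 3, 19, 11, 5) → max 19  > 18 ✓
(3, 19, 11, 5, 6) → max 19  > 18 ✓
(19, 11, 5, 6, 3) → max 19  > 18 ✓
(11, 5, 6, 3, 2) → max 11
(5, 6, 3, 2, 12) → max 12
(6, 3, 2, 12, 13) → max 13
9 windows satisfy the condition.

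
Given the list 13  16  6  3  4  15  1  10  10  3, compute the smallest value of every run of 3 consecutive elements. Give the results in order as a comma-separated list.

13 16 6 → min 6
16 6 3 → min 3
6 3 4 → min 3
3 4 15 → min 3
4 15 1 → min 1
15 1 10 → min 1
1 10 10 → min 1
10 10 3 → min 3

6, 3, 3, 3, 1, 1, 1, 3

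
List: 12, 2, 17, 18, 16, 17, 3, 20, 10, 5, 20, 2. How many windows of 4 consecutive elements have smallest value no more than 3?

[12, 2, 17, 18] → min 2  ≤ 3 ✓
[2, 17, 18, 16] → min 2  ≤ 3 ✓
[17, 18, 16, 17] → min 16
[18, 16, 17, 3] → min 3  ≤ 3 ✓
[16, 17, 3, 20] → min 3  ≤ 3 ✓
[17, 3, 20, 10] → min 3  ≤ 3 ✓
[3, 20, 10, 5] → min 3  ≤ 3 ✓
[20, 10, 5, 20] → min 5
[10, 5, 20, 2] → min 2  ≤ 3 ✓
7 windows satisfy the condition.

7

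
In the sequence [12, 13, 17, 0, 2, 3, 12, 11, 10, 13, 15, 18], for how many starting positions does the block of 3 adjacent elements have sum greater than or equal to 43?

1

12 13 17 → sum 42
13 17 0 → sum 30
17 0 2 → sum 19
0 2 3 → sum 5
2 3 12 → sum 17
3 12 11 → sum 26
12 11 10 → sum 33
11 10 13 → sum 34
10 13 15 → sum 38
13 15 18 → sum 46  ≥ 43 ✓
1 window satisfy the condition.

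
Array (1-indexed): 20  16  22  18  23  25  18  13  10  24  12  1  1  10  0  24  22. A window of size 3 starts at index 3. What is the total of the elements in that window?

63

Elements at indices 3..5: 22, 18, 23
sum(22, 18, 23) = 63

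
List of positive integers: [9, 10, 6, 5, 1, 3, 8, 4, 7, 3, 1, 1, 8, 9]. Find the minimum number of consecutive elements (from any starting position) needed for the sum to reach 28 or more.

4

Extend right; whenever the sum reaches 28, record the length and shrink from the left:
add 9: running sum 9 < 28
add 10: running sum 19 < 28
add 6: running sum 25 < 28
add 5: shortest ending here [9, 10, 6, 5] sum 30, len 4
add 1: shortest ending here [9, 10, 6, 5, 1] sum 31, len 5
add 3: shortest ending here [9, 10, 6, 5, 1, 3] sum 34, len 6
add 8: shortest ending here [10, 6, 5, 1, 3, 8] sum 33, len 6
add 4: shortest ending here [10, 6, 5, 1, 3, 8, 4] sum 37, len 7
add 7: shortest ending here [5, 1, 3, 8, 4, 7] sum 28, len 6
add 3: shortest ending here [5, 1, 3, 8, 4, 7, 3] sum 31, len 7
add 1: shortest ending here [5, 1, 3, 8, 4, 7, 3, 1] sum 32, len 8
add 1: shortest ending here [1, 3, 8, 4, 7, 3, 1, 1] sum 28, len 8
add 8: shortest ending here [8, 4, 7, 3, 1, 1, 8] sum 32, len 7
add 9: shortest ending here [7, 3, 1, 1, 8, 9] sum 29, len 6
Shortest qualifying length: 4.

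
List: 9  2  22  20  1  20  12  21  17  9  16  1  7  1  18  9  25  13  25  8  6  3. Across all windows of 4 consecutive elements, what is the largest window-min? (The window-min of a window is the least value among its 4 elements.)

12

Each size-4 window and its min:
(9, 2, 22, 20) → min 2
(2, 22, 20, 1) → min 1
(22, 20, 1, 20) → min 1
(20, 1, 20, 12) → min 1
(1, 20, 12, 21) → min 1
(20, 12, 21, 17) → min 12
(12, 21, 17, 9) → min 9
(21, 17, 9, 16) → min 9
(17, 9, 16, 1) → min 1
(9, 16, 1, 7) → min 1
(16, 1, 7, 1) → min 1
(1, 7, 1, 18) → min 1
(7, 1, 18, 9) → min 1
(1, 18, 9, 25) → min 1
(18, 9, 25, 13) → min 9
(9, 25, 13, 25) → min 9
(25, 13, 25, 8) → min 8
(13, 25, 8, 6) → min 6
(25, 8, 6, 3) → min 3
Largest of these is 12.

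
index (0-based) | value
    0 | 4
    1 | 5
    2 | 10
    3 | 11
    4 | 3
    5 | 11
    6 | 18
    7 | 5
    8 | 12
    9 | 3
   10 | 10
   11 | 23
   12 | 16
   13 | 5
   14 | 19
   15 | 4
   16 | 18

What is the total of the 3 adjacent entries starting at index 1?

26

Elements at indices 1..3: 5, 10, 11
sum(5, 10, 11) = 26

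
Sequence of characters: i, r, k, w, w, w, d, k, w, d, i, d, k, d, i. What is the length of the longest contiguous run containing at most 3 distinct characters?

Extend right; when distinct count exceeds 3, shrink from the left:
add i: window [i] (1 distinct), len 1
add r: window [i, r] (2 distinct), len 2
add k: window [i, r, k] (3 distinct), len 3
add w: window [r, k, w] (3 distinct), len 3
add w: window [r, k, w, w] (3 distinct), len 4
add w: window [r, k, w, w, w] (3 distinct), len 5
add d: window [k, w, w, w, d] (3 distinct), len 5
add k: window [k, w, w, w, d, k] (3 distinct), len 6
add w: window [k, w, w, w, d, k, w] (3 distinct), len 7
add d: window [k, w, w, w, d, k, w, d] (3 distinct), len 8
add i: window [w, d, i] (3 distinct), len 3
add d: window [w, d, i, d] (3 distinct), len 4
add k: window [d, i, d, k] (3 distinct), len 4
add d: window [d, i, d, k, d] (3 distinct), len 5
add i: window [d, i, d, k, d, i] (3 distinct), len 6
Longest length with ≤3 distinct: 8.

8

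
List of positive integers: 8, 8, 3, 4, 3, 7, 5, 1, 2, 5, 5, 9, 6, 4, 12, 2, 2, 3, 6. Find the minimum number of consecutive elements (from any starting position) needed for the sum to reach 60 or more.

12

add 8: running sum 8 < 60
add 8: running sum 16 < 60
add 3: running sum 19 < 60
add 4: running sum 23 < 60
add 3: running sum 26 < 60
add 7: running sum 33 < 60
add 5: running sum 38 < 60
add 1: running sum 39 < 60
add 2: running sum 41 < 60
add 5: running sum 46 < 60
add 5: running sum 51 < 60
add 9: shortest ending here [8, 8, 3, 4, 3, 7, 5, 1, 2, 5, 5, 9] sum 60, len 12
add 6: shortest ending here [8, 8, 3, 4, 3, 7, 5, 1, 2, 5, 5, 9, 6] sum 66, len 13
add 4: shortest ending here [8, 3, 4, 3, 7, 5, 1, 2, 5, 5, 9, 6, 4] sum 62, len 13
add 12: shortest ending here [4, 3, 7, 5, 1, 2, 5, 5, 9, 6, 4, 12] sum 63, len 12
add 2: shortest ending here [3, 7, 5, 1, 2, 5, 5, 9, 6, 4, 12, 2] sum 61, len 12
add 2: shortest ending here [7, 5, 1, 2, 5, 5, 9, 6, 4, 12, 2, 2] sum 60, len 12
add 3: shortest ending here [7, 5, 1, 2, 5, 5, 9, 6, 4, 12, 2, 2, 3] sum 63, len 13
add 6: shortest ending here [5, 1, 2, 5, 5, 9, 6, 4, 12, 2, 2, 3, 6] sum 62, len 13
Shortest qualifying length: 12.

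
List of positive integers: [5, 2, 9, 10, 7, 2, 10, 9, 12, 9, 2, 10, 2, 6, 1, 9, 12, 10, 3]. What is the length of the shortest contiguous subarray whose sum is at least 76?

add 5: running sum 5 < 76
add 2: running sum 7 < 76
add 9: running sum 16 < 76
add 10: running sum 26 < 76
add 7: running sum 33 < 76
add 2: running sum 35 < 76
add 10: running sum 45 < 76
add 9: running sum 54 < 76
add 12: running sum 66 < 76
add 9: running sum 75 < 76
end 10: [5, 2, 9, 10, 7, 2, 10, 9, 12, 9, 2] sum 77, len 11
end 11: [9, 10, 7, 2, 10, 9, 12, 9, 2, 10] sum 80, len 10
end 12: [9, 10, 7, 2, 10, 9, 12, 9, 2, 10, 2] sum 82, len 11
end 13: [10, 7, 2, 10, 9, 12, 9, 2, 10, 2, 6] sum 79, len 11
end 14: [10, 7, 2, 10, 9, 12, 9, 2, 10, 2, 6, 1] sum 80, len 12
end 15: [7, 2, 10, 9, 12, 9, 2, 10, 2, 6, 1, 9] sum 79, len 12
end 16: [10, 9, 12, 9, 2, 10, 2, 6, 1, 9, 12] sum 82, len 11
end 17: [9, 12, 9, 2, 10, 2, 6, 1, 9, 12, 10] sum 82, len 11
end 18: [12, 9, 2, 10, 2, 6, 1, 9, 12, 10, 3] sum 76, len 11
Shortest qualifying length: 10.

10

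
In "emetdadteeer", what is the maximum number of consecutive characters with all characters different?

5

add e: [e] len 1
add m: [e, m] len 2
add e (repeat e, move left end past it): [m, e] len 2
add t: [m, e, t] len 3
add d: [m, e, t, d] len 4
add a: [m, e, t, d, a] len 5
add d (repeat d, move left end past it): [a, d] len 2
add t: [a, d, t] len 3
add e: [a, d, t, e] len 4
add e (repeat e, move left end past it): [e] len 1
add e (repeat e, move left end past it): [e] len 1
add r: [e, r] len 2
Longest all-distinct length: 5.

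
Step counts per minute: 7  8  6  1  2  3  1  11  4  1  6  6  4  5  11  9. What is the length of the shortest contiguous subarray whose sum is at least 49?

Extend right; whenever the sum reaches 49, record the length and shrink from the left:
add 7: running sum 7 < 49
add 8: running sum 15 < 49
add 6: running sum 21 < 49
add 1: running sum 22 < 49
add 2: running sum 24 < 49
add 3: running sum 27 < 49
add 1: running sum 28 < 49
add 11: running sum 39 < 49
add 4: running sum 43 < 49
add 1: running sum 44 < 49
add 6: shortest ending here [7, 8, 6, 1, 2, 3, 1, 11, 4, 1, 6] sum 50, len 11
add 6: shortest ending here [8, 6, 1, 2, 3, 1, 11, 4, 1, 6, 6] sum 49, len 11
add 4: shortest ending here [8, 6, 1, 2, 3, 1, 11, 4, 1, 6, 6, 4] sum 53, len 12
add 5: shortest ending here [6, 1, 2, 3, 1, 11, 4, 1, 6, 6, 4, 5] sum 50, len 12
add 11: shortest ending here [1, 11, 4, 1, 6, 6, 4, 5, 11] sum 49, len 9
add 9: shortest ending here [11, 4, 1, 6, 6, 4, 5, 11, 9] sum 57, len 9
Shortest qualifying length: 9.

9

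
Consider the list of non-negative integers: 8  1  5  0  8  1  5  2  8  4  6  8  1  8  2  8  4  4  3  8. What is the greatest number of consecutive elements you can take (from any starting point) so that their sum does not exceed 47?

add 8: [8] sum 8, len 1
add 1: [8, 1] sum 9, len 2
add 5: [8, 1, 5] sum 14, len 3
add 0: [8, 1, 5, 0] sum 14, len 4
add 8: [8, 1, 5, 0, 8] sum 22, len 5
add 1: [8, 1, 5, 0, 8, 1] sum 23, len 6
add 5: [8, 1, 5, 0, 8, 1, 5] sum 28, len 7
add 2: [8, 1, 5, 0, 8, 1, 5, 2] sum 30, len 8
add 8: [8, 1, 5, 0, 8, 1, 5, 2, 8] sum 38, len 9
add 4: [8, 1, 5, 0, 8, 1, 5, 2, 8, 4] sum 42, len 10
add 6: [1, 5, 0, 8, 1, 5, 2, 8, 4, 6] sum 40, len 10
add 8: [5, 0, 8, 1, 5, 2, 8, 4, 6, 8] sum 47, len 10
add 1: [0, 8, 1, 5, 2, 8, 4, 6, 8, 1] sum 43, len 10
add 8: [1, 5, 2, 8, 4, 6, 8, 1, 8] sum 43, len 9
add 2: [1, 5, 2, 8, 4, 6, 8, 1, 8, 2] sum 45, len 10
add 8: [2, 8, 4, 6, 8, 1, 8, 2, 8] sum 47, len 9
add 4: [4, 6, 8, 1, 8, 2, 8, 4] sum 41, len 8
add 4: [4, 6, 8, 1, 8, 2, 8, 4, 4] sum 45, len 9
add 3: [6, 8, 1, 8, 2, 8, 4, 4, 3] sum 44, len 9
add 8: [8, 1, 8, 2, 8, 4, 4, 3, 8] sum 46, len 9
Longest length seen: 10.

10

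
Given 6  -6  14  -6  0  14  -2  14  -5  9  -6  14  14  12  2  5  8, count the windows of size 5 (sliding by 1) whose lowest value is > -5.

2

[6, -6, 14, -6, 0] → min -6
[-6, 14, -6, 0, 14] → min -6
[14, -6, 0, 14, -2] → min -6
[-6, 0, 14, -2, 14] → min -6
[0, 14, -2, 14, -5] → min -5
[14, -2, 14, -5, 9] → min -5
[-2, 14, -5, 9, -6] → min -6
[14, -5, 9, -6, 14] → min -6
[-5, 9, -6, 14, 14] → min -6
[9, -6, 14, 14, 12] → min -6
[-6, 14, 14, 12, 2] → min -6
[14, 14, 12, 2, 5] → min 2  > -5 ✓
[14, 12, 2, 5, 8] → min 2  > -5 ✓
2 windows satisfy the condition.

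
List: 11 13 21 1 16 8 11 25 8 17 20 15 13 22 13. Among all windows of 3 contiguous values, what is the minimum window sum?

11 13 21 → sum 45
13 21 1 → sum 35
21 1 16 → sum 38
1 16 8 → sum 25
16 8 11 → sum 35
8 11 25 → sum 44
11 25 8 → sum 44
25 8 17 → sum 50
8 17 20 → sum 45
17 20 15 → sum 52
20 15 13 → sum 48
15 13 22 → sum 50
13 22 13 → sum 48
Minimum of these is 25.

25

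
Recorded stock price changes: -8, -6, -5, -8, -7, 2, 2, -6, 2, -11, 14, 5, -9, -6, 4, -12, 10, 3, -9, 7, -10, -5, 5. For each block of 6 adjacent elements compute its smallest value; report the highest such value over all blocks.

[-8, -6, -5, -8, -7, 2] → min -8
[-6, -5, -8, -7, 2, 2] → min -8
[-5, -8, -7, 2, 2, -6] → min -8
[-8, -7, 2, 2, -6, 2] → min -8
[-7, 2, 2, -6, 2, -11] → min -11
[2, 2, -6, 2, -11, 14] → min -11
[2, -6, 2, -11, 14, 5] → min -11
[-6, 2, -11, 14, 5, -9] → min -11
[2, -11, 14, 5, -9, -6] → min -11
[-11, 14, 5, -9, -6, 4] → min -11
[14, 5, -9, -6, 4, -12] → min -12
[5, -9, -6, 4, -12, 10] → min -12
[-9, -6, 4, -12, 10, 3] → min -12
[-6, 4, -12, 10, 3, -9] → min -12
[4, -12, 10, 3, -9, 7] → min -12
[-12, 10, 3, -9, 7, -10] → min -12
[10, 3, -9, 7, -10, -5] → min -10
[3, -9, 7, -10, -5, 5] → min -10
Highest of these is -8.

-8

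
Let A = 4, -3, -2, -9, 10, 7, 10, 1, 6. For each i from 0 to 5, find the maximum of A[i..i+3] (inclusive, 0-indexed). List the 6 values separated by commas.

4, 10, 10, 10, 10, 10

[4, -3, -2, -9] → max 4
[-3, -2, -9, 10] → max 10
[-2, -9, 10, 7] → max 10
[-9, 10, 7, 10] → max 10
[10, 7, 10, 1] → max 10
[7, 10, 1, 6] → max 10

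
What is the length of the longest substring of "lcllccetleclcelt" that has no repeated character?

4

[l] len 1
[l, c] len 2
[c, l] len 2
[l] len 1
[l, c] len 2
[c] len 1
[c, e] len 2
[c, e, t] len 3
[c, e, t, l] len 4
[t, l, e] len 3
[t, l, e, c] len 4
[e, c, l] len 3
[l, c] len 2
[l, c, e] len 3
[c, e, l] len 3
[c, e, l, t] len 4
Longest all-distinct length: 4.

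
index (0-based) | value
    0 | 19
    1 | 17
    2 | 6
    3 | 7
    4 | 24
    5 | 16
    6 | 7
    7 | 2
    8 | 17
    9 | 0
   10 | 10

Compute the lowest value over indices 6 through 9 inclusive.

Elements at indices 6..9: 7, 2, 17, 0
min(7, 2, 17, 0) = 0

0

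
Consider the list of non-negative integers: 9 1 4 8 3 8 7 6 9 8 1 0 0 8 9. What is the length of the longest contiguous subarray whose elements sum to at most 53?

→ 9: sum 9, len 1
→ 1: sum 10, len 2
→ 4: sum 14, len 3
→ 8: sum 22, len 4
→ 3: sum 25, len 5
→ 8: sum 33, len 6
→ 7: sum 40, len 7
→ 6: sum 46, len 8
→ 9 (dropped 9): sum 46, len 8
→ 8 (dropped 1): sum 53, len 8
→ 1 (dropped 4): sum 50, len 8
→ 0: sum 50, len 9
→ 0: sum 50, len 10
→ 8 (dropped 8): sum 50, len 10
→ 9 (dropped 3, 8): sum 48, len 9
Longest length seen: 10.

10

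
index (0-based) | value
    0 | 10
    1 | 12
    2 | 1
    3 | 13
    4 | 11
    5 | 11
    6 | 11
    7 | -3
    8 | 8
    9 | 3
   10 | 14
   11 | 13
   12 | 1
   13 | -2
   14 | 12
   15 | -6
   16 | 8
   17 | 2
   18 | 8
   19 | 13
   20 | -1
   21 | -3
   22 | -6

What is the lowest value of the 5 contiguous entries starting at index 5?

-3

Elements at indices 5..9: 11, 11, -3, 8, 3
min(11, 11, -3, 8, 3) = -3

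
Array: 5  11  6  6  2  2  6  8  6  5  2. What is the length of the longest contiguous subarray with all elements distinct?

add 5: [5] len 1
add 11: [5, 11] len 2
add 6: [5, 11, 6] len 3
add 6 (repeat 6, move left end past it): [6] len 1
add 2: [6, 2] len 2
add 2 (repeat 2, move left end past it): [2] len 1
add 6: [2, 6] len 2
add 8: [2, 6, 8] len 3
add 6 (repeat 6, move left end past it): [8, 6] len 2
add 5: [8, 6, 5] len 3
add 2: [8, 6, 5, 2] len 4
Longest all-distinct length: 4.

4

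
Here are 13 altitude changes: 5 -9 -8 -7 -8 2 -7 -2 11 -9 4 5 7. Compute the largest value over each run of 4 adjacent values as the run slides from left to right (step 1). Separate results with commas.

5, -7, 2, 2, 2, 11, 11, 11, 11, 7

(5, -9, -8, -7) → max 5
(-9, -8, -7, -8) → max -7
(-8, -7, -8, 2) → max 2
(-7, -8, 2, -7) → max 2
(-8, 2, -7, -2) → max 2
(2, -7, -2, 11) → max 11
(-7, -2, 11, -9) → max 11
(-2, 11, -9, 4) → max 11
(11, -9, 4, 5) → max 11
(-9, 4, 5, 7) → max 7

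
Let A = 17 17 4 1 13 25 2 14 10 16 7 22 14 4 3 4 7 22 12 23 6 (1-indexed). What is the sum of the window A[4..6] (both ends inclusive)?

39

Elements at indices 4..6: 1, 13, 25
sum(1, 13, 25) = 39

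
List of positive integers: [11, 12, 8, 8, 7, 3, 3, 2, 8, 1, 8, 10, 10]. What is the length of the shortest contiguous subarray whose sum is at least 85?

13

add 11: running sum 11 < 85
add 12: running sum 23 < 85
add 8: running sum 31 < 85
add 8: running sum 39 < 85
add 7: running sum 46 < 85
add 3: running sum 49 < 85
add 3: running sum 52 < 85
add 2: running sum 54 < 85
add 8: running sum 62 < 85
add 1: running sum 63 < 85
add 8: running sum 71 < 85
add 10: running sum 81 < 85
add 10: shortest ending here [11, 12, 8, 8, 7, 3, 3, 2, 8, 1, 8, 10, 10] sum 91, len 13
Shortest qualifying length: 13.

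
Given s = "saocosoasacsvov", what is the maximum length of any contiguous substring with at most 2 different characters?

Extend right; when distinct count exceeds 2, shrink from the left:
[s] 1 distinct, len 1
[s, a] 2 distinct, len 2
[a, o] 2 distinct, len 2
[o, c] 2 distinct, len 2
[o, c, o] 2 distinct, len 3
[o, s] 2 distinct, len 2
[o, s, o] 2 distinct, len 3
[o, a] 2 distinct, len 2
[a, s] 2 distinct, len 2
[a, s, a] 2 distinct, len 3
[a, c] 2 distinct, len 2
[c, s] 2 distinct, len 2
[s, v] 2 distinct, len 2
[v, o] 2 distinct, len 2
[v, o, v] 2 distinct, len 3
Longest length with ≤2 distinct: 3.

3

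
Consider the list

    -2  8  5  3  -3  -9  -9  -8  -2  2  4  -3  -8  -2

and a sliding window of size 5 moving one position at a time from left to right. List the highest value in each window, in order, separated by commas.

8, 8, 5, 3, -2, 2, 4, 4, 4, 4

(-2, 8, 5, 3, -3) → max 8
(8, 5, 3, -3, -9) → max 8
(5, 3, -3, -9, -9) → max 5
(3, -3, -9, -9, -8) → max 3
(-3, -9, -9, -8, -2) → max -2
(-9, -9, -8, -2, 2) → max 2
(-9, -8, -2, 2, 4) → max 4
(-8, -2, 2, 4, -3) → max 4
(-2, 2, 4, -3, -8) → max 4
(2, 4, -3, -8, -2) → max 4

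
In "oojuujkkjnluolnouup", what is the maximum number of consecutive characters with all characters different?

6

[o] len 1
[o] len 1
[o, j] len 2
[o, j, u] len 3
[u] len 1
[u, j] len 2
[u, j, k] len 3
[k] len 1
[k, j] len 2
[k, j, n] len 3
[k, j, n, l] len 4
[k, j, n, l, u] len 5
[k, j, n, l, u, o] len 6
[u, o, l] len 3
[u, o, l, n] len 4
[l, n, o] len 3
[l, n, o, u] len 4
[u] len 1
[u, p] len 2
Longest all-distinct length: 6.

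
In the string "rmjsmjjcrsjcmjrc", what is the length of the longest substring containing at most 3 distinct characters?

[r] 1 distinct, len 1
[r, m] 2 distinct, len 2
[r, m, j] 3 distinct, len 3
[m, j, s] 3 distinct, len 3
[m, j, s, m] 3 distinct, len 4
[m, j, s, m, j] 3 distinct, len 5
[m, j, s, m, j, j] 3 distinct, len 6
[m, j, j, c] 3 distinct, len 4
[j, j, c, r] 3 distinct, len 4
[c, r, s] 3 distinct, len 3
[r, s, j] 3 distinct, len 3
[s, j, c] 3 distinct, len 3
[j, c, m] 3 distinct, len 3
[j, c, m, j] 3 distinct, len 4
[m, j, r] 3 distinct, len 3
[j, r, c] 3 distinct, len 3
Longest length with ≤3 distinct: 6.

6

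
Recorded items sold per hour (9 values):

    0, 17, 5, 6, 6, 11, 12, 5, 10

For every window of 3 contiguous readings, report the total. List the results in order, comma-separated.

22, 28, 17, 23, 29, 28, 27

(0, 17, 5) → sum 22
(17, 5, 6) → sum 28
(5, 6, 6) → sum 17
(6, 6, 11) → sum 23
(6, 11, 12) → sum 29
(11, 12, 5) → sum 28
(12, 5, 10) → sum 27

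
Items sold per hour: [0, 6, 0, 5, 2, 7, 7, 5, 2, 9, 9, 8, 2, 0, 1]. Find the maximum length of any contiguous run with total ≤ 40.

[0] sum 0 len 1
[0, 6] sum 6 len 2
[0, 6, 0] sum 6 len 3
[0, 6, 0, 5] sum 11 len 4
[0, 6, 0, 5, 2] sum 13 len 5
[0, 6, 0, 5, 2, 7] sum 20 len 6
[0, 6, 0, 5, 2, 7, 7] sum 27 len 7
[0, 6, 0, 5, 2, 7, 7, 5] sum 32 len 8
[0, 6, 0, 5, 2, 7, 7, 5, 2] sum 34 len 9
[0, 5, 2, 7, 7, 5, 2, 9] sum 37 len 8
[7, 7, 5, 2, 9, 9] sum 39 len 6
[7, 5, 2, 9, 9, 8] sum 40 len 6
[5, 2, 9, 9, 8, 2] sum 35 len 6
[5, 2, 9, 9, 8, 2, 0] sum 35 len 7
[5, 2, 9, 9, 8, 2, 0, 1] sum 36 len 8
Longest length seen: 9.

9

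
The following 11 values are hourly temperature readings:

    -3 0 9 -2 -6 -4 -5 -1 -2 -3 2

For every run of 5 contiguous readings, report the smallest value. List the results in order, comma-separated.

(-3, 0, 9, -2, -6) → min -6
(0, 9, -2, -6, -4) → min -6
(9, -2, -6, -4, -5) → min -6
(-2, -6, -4, -5, -1) → min -6
(-6, -4, -5, -1, -2) → min -6
(-4, -5, -1, -2, -3) → min -5
(-5, -1, -2, -3, 2) → min -5

-6, -6, -6, -6, -6, -5, -5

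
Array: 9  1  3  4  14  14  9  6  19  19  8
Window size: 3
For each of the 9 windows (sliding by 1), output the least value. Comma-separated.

1, 1, 3, 4, 9, 6, 6, 6, 8

[9, 1, 3] → min 1
[1, 3, 4] → min 1
[3, 4, 14] → min 3
[4, 14, 14] → min 4
[14, 14, 9] → min 9
[14, 9, 6] → min 6
[9, 6, 19] → min 6
[6, 19, 19] → min 6
[19, 19, 8] → min 8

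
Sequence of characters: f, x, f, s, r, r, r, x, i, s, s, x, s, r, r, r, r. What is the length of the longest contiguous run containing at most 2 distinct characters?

5

add f: window [f] (1 distinct), len 1
add x: window [f, x] (2 distinct), len 2
add f: window [f, x, f] (2 distinct), len 3
add s: window [f, s] (2 distinct), len 2
add r: window [s, r] (2 distinct), len 2
add r: window [s, r, r] (2 distinct), len 3
add r: window [s, r, r, r] (2 distinct), len 4
add x: window [r, r, r, x] (2 distinct), len 4
add i: window [x, i] (2 distinct), len 2
add s: window [i, s] (2 distinct), len 2
add s: window [i, s, s] (2 distinct), len 3
add x: window [s, s, x] (2 distinct), len 3
add s: window [s, s, x, s] (2 distinct), len 4
add r: window [s, r] (2 distinct), len 2
add r: window [s, r, r] (2 distinct), len 3
add r: window [s, r, r, r] (2 distinct), len 4
add r: window [s, r, r, r, r] (2 distinct), len 5
Longest length with ≤2 distinct: 5.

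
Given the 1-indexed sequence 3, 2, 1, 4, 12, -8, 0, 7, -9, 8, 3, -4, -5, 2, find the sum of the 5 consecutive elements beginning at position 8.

5

Elements at indices 8..12: 7, -9, 8, 3, -4
sum(7, -9, 8, 3, -4) = 5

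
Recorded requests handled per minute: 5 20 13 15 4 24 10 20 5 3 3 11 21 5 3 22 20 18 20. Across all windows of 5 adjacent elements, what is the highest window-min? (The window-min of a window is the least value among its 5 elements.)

4

Each size-5 window and its min:
5 20 13 15 4 → min 4
20 13 15 4 24 → min 4
13 15 4 24 10 → min 4
15 4 24 10 20 → min 4
4 24 10 20 5 → min 4
24 10 20 5 3 → min 3
10 20 5 3 3 → min 3
20 5 3 3 11 → min 3
5 3 3 11 21 → min 3
3 3 11 21 5 → min 3
3 11 21 5 3 → min 3
11 21 5 3 22 → min 3
21 5 3 22 20 → min 3
5 3 22 20 18 → min 3
3 22 20 18 20 → min 3
Highest of these is 4.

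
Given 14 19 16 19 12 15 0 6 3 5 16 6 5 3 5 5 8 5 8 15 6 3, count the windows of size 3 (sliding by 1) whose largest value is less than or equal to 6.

[14, 19, 16] → max 19
[19, 16, 19] → max 19
[16, 19, 12] → max 19
[19, 12, 15] → max 19
[12, 15, 0] → max 15
[15, 0, 6] → max 15
[0, 6, 3] → max 6  ≤ 6 ✓
[6, 3, 5] → max 6  ≤ 6 ✓
[3, 5, 16] → max 16
[5, 16, 6] → max 16
[16, 6, 5] → max 16
[6, 5, 3] → max 6  ≤ 6 ✓
[5, 3, 5] → max 5  ≤ 6 ✓
[3, 5, 5] → max 5  ≤ 6 ✓
[5, 5, 8] → max 8
[5, 8, 5] → max 8
[8, 5, 8] → max 8
[5, 8, 15] → max 15
[8, 15, 6] → max 15
[15, 6, 3] → max 15
5 windows satisfy the condition.

5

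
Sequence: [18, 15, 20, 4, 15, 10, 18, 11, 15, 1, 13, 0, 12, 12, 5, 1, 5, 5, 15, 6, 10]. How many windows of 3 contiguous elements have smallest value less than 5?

11

[18, 15, 20] → min 15
[15, 20, 4] → min 4  < 5 ✓
[20, 4, 15] → min 4  < 5 ✓
[4, 15, 10] → min 4  < 5 ✓
[15, 10, 18] → min 10
[10, 18, 11] → min 10
[18, 11, 15] → min 11
[11, 15, 1] → min 1  < 5 ✓
[15, 1, 13] → min 1  < 5 ✓
[1, 13, 0] → min 0  < 5 ✓
[13, 0, 12] → min 0  < 5 ✓
[0, 12, 12] → min 0  < 5 ✓
[12, 12, 5] → min 5
[12, 5, 1] → min 1  < 5 ✓
[5, 1, 5] → min 1  < 5 ✓
[1, 5, 5] → min 1  < 5 ✓
[5, 5, 15] → min 5
[5, 15, 6] → min 5
[15, 6, 10] → min 6
11 windows satisfy the condition.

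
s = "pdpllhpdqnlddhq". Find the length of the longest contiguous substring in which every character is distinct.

add p: [p] len 1
add d: [p, d] len 2
add p (repeat p, move left end past it): [d, p] len 2
add l: [d, p, l] len 3
add l (repeat l, move left end past it): [l] len 1
add h: [l, h] len 2
add p: [l, h, p] len 3
add d: [l, h, p, d] len 4
add q: [l, h, p, d, q] len 5
add n: [l, h, p, d, q, n] len 6
add l (repeat l, move left end past it): [h, p, d, q, n, l] len 6
add d (repeat d, move left end past it): [q, n, l, d] len 4
add d (repeat d, move left end past it): [d] len 1
add h: [d, h] len 2
add q: [d, h, q] len 3
Longest all-distinct length: 6.

6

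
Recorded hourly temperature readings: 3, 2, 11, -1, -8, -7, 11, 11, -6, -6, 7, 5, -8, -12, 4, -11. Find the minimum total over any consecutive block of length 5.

[3, 2, 11, -1, -8] → sum 7
[2, 11, -1, -8, -7] → sum -3
[11, -1, -8, -7, 11] → sum 6
[-1, -8, -7, 11, 11] → sum 6
[-8, -7, 11, 11, -6] → sum 1
[-7, 11, 11, -6, -6] → sum 3
[11, 11, -6, -6, 7] → sum 17
[11, -6, -6, 7, 5] → sum 11
[-6, -6, 7, 5, -8] → sum -8
[-6, 7, 5, -8, -12] → sum -14
[7, 5, -8, -12, 4] → sum -4
[5, -8, -12, 4, -11] → sum -22
Minimum of these is -22.

-22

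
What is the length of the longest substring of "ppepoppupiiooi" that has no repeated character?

3

[p] len 1
[p] len 1
[p, e] len 2
[e, p] len 2
[e, p, o] len 3
[o, p] len 2
[p] len 1
[p, u] len 2
[u, p] len 2
[u, p, i] len 3
[i] len 1
[i, o] len 2
[o] len 1
[o, i] len 2
Longest all-distinct length: 3.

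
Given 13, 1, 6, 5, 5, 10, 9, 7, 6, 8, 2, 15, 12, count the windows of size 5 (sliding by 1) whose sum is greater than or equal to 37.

4

(13, 1, 6, 5, 5) → sum 30
(1, 6, 5, 5, 10) → sum 27
(6, 5, 5, 10, 9) → sum 35
(5, 5, 10, 9, 7) → sum 36
(5, 10, 9, 7, 6) → sum 37  ≥ 37 ✓
(10, 9, 7, 6, 8) → sum 40  ≥ 37 ✓
(9, 7, 6, 8, 2) → sum 32
(7, 6, 8, 2, 15) → sum 38  ≥ 37 ✓
(6, 8, 2, 15, 12) → sum 43  ≥ 37 ✓
4 windows satisfy the condition.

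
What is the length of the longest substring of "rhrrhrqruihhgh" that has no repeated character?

5

[r] len 1
[r, h] len 2
[h, r] len 2
[r] len 1
[r, h] len 2
[h, r] len 2
[h, r, q] len 3
[q, r] len 2
[q, r, u] len 3
[q, r, u, i] len 4
[q, r, u, i, h] len 5
[h] len 1
[h, g] len 2
[g, h] len 2
Longest all-distinct length: 5.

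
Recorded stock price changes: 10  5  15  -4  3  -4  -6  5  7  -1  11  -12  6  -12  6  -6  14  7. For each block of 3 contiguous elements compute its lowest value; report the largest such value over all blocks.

Each size-3 window and its min:
[10, 5, 15] → min 5
[5, 15, -4] → min -4
[15, -4, 3] → min -4
[-4, 3, -4] → min -4
[3, -4, -6] → min -6
[-4, -6, 5] → min -6
[-6, 5, 7] → min -6
[5, 7, -1] → min -1
[7, -1, 11] → min -1
[-1, 11, -12] → min -12
[11, -12, 6] → min -12
[-12, 6, -12] → min -12
[6, -12, 6] → min -12
[-12, 6, -6] → min -12
[6, -6, 14] → min -6
[-6, 14, 7] → min -6
Largest of these is 5.

5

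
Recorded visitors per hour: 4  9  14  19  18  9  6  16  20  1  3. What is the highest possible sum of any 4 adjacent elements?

Each size-4 window and its sum:
4 9 14 19 → sum 46
9 14 19 18 → sum 60
14 19 18 9 → sum 60
19 18 9 6 → sum 52
18 9 6 16 → sum 49
9 6 16 20 → sum 51
6 16 20 1 → sum 43
16 20 1 3 → sum 40
Highest of these is 60.

60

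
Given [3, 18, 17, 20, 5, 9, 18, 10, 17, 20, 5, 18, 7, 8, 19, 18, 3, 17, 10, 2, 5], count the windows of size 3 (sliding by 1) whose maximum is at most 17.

(3, 18, 17) → max 18
(18, 17, 20) → max 20
(17, 20, 5) → max 20
(20, 5, 9) → max 20
(5, 9, 18) → max 18
(9, 18, 10) → max 18
(18, 10, 17) → max 18
(10, 17, 20) → max 20
(17, 20, 5) → max 20
(20, 5, 18) → max 20
(5, 18, 7) → max 18
(18, 7, 8) → max 18
(7, 8, 19) → max 19
(8, 19, 18) → max 19
(19, 18, 3) → max 19
(18, 3, 17) → max 18
(3, 17, 10) → max 17  ≤ 17 ✓
(17, 10, 2) → max 17  ≤ 17 ✓
(10, 2, 5) → max 10  ≤ 17 ✓
3 windows satisfy the condition.

3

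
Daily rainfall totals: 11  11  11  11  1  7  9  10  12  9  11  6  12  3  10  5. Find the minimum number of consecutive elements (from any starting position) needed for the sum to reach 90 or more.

add 11: running sum 11 < 90
add 11: running sum 22 < 90
add 11: running sum 33 < 90
add 11: running sum 44 < 90
add 1: running sum 45 < 90
add 7: running sum 52 < 90
add 9: running sum 61 < 90
add 10: running sum 71 < 90
add 12: running sum 83 < 90
end 9: [11, 11, 11, 11, 1, 7, 9, 10, 12, 9] sum 92, len 10
end 10: [11, 11, 11, 1, 7, 9, 10, 12, 9, 11] sum 92, len 10
end 11: [11, 11, 11, 1, 7, 9, 10, 12, 9, 11, 6] sum 98, len 11
end 12: [11, 11, 1, 7, 9, 10, 12, 9, 11, 6, 12] sum 99, len 11
end 13: [11, 1, 7, 9, 10, 12, 9, 11, 6, 12, 3] sum 91, len 11
end 14: [1, 7, 9, 10, 12, 9, 11, 6, 12, 3, 10] sum 90, len 11
end 15: [7, 9, 10, 12, 9, 11, 6, 12, 3, 10, 5] sum 94, len 11
Shortest qualifying length: 10.

10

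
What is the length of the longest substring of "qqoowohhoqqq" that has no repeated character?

3

[q] len 1
[q] len 1
[q, o] len 2
[o] len 1
[o, w] len 2
[w, o] len 2
[w, o, h] len 3
[h] len 1
[h, o] len 2
[h, o, q] len 3
[q] len 1
[q] len 1
Longest all-distinct length: 3.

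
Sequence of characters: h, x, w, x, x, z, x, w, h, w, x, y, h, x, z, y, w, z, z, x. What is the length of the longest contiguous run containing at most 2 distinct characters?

add h: window [h] (1 distinct), len 1
add x: window [h, x] (2 distinct), len 2
add w: window [x, w] (2 distinct), len 2
add x: window [x, w, x] (2 distinct), len 3
add x: window [x, w, x, x] (2 distinct), len 4
add z: window [x, x, z] (2 distinct), len 3
add x: window [x, x, z, x] (2 distinct), len 4
add w: window [x, w] (2 distinct), len 2
add h: window [w, h] (2 distinct), len 2
add w: window [w, h, w] (2 distinct), len 3
add x: window [w, x] (2 distinct), len 2
add y: window [x, y] (2 distinct), len 2
add h: window [y, h] (2 distinct), len 2
add x: window [h, x] (2 distinct), len 2
add z: window [x, z] (2 distinct), len 2
add y: window [z, y] (2 distinct), len 2
add w: window [y, w] (2 distinct), len 2
add z: window [w, z] (2 distinct), len 2
add z: window [w, z, z] (2 distinct), len 3
add x: window [z, z, x] (2 distinct), len 3
Longest length with ≤2 distinct: 4.

4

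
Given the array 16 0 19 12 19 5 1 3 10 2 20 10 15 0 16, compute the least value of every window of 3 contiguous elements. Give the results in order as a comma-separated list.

0, 0, 12, 5, 1, 1, 1, 2, 2, 2, 10, 0, 0

(16, 0, 19) → min 0
(0, 19, 12) → min 0
(19, 12, 19) → min 12
(12, 19, 5) → min 5
(19, 5, 1) → min 1
(5, 1, 3) → min 1
(1, 3, 10) → min 1
(3, 10, 2) → min 2
(10, 2, 20) → min 2
(2, 20, 10) → min 2
(20, 10, 15) → min 10
(10, 15, 0) → min 0
(15, 0, 16) → min 0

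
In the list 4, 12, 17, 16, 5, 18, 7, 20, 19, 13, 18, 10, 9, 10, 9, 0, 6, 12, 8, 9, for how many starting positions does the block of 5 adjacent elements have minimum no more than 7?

12

[4, 12, 17, 16, 5] → min 4  ≤ 7 ✓
[12, 17, 16, 5, 18] → min 5  ≤ 7 ✓
[17, 16, 5, 18, 7] → min 5  ≤ 7 ✓
[16, 5, 18, 7, 20] → min 5  ≤ 7 ✓
[5, 18, 7, 20, 19] → min 5  ≤ 7 ✓
[18, 7, 20, 19, 13] → min 7  ≤ 7 ✓
[7, 20, 19, 13, 18] → min 7  ≤ 7 ✓
[20, 19, 13, 18, 10] → min 10
[19, 13, 18, 10, 9] → min 9
[13, 18, 10, 9, 10] → min 9
[18, 10, 9, 10, 9] → min 9
[10, 9, 10, 9, 0] → min 0  ≤ 7 ✓
[9, 10, 9, 0, 6] → min 0  ≤ 7 ✓
[10, 9, 0, 6, 12] → min 0  ≤ 7 ✓
[9, 0, 6, 12, 8] → min 0  ≤ 7 ✓
[0, 6, 12, 8, 9] → min 0  ≤ 7 ✓
12 windows satisfy the condition.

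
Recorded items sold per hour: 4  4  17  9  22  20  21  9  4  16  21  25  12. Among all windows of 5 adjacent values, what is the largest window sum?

89

4 4 17 9 22 → sum 56
4 17 9 22 20 → sum 72
17 9 22 20 21 → sum 89
9 22 20 21 9 → sum 81
22 20 21 9 4 → sum 76
20 21 9 4 16 → sum 70
21 9 4 16 21 → sum 71
9 4 16 21 25 → sum 75
4 16 21 25 12 → sum 78
Largest of these is 89.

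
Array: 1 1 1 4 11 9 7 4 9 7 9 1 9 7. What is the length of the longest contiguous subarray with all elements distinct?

add 1: [1] len 1
add 1 (repeat 1, move left end past it): [1] len 1
add 1 (repeat 1, move left end past it): [1] len 1
add 4: [1, 4] len 2
add 11: [1, 4, 11] len 3
add 9: [1, 4, 11, 9] len 4
add 7: [1, 4, 11, 9, 7] len 5
add 4 (repeat 4, move left end past it): [11, 9, 7, 4] len 4
add 9 (repeat 9, move left end past it): [7, 4, 9] len 3
add 7 (repeat 7, move left end past it): [4, 9, 7] len 3
add 9 (repeat 9, move left end past it): [7, 9] len 2
add 1: [7, 9, 1] len 3
add 9 (repeat 9, move left end past it): [1, 9] len 2
add 7: [1, 9, 7] len 3
Longest all-distinct length: 5.

5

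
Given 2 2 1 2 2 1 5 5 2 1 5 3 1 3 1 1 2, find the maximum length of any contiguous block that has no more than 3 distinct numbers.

[2] 1 distinct, len 1
[2, 2] 1 distinct, len 2
[2, 2, 1] 2 distinct, len 3
[2, 2, 1, 2] 2 distinct, len 4
[2, 2, 1, 2, 2] 2 distinct, len 5
[2, 2, 1, 2, 2, 1] 2 distinct, len 6
[2, 2, 1, 2, 2, 1, 5] 3 distinct, len 7
[2, 2, 1, 2, 2, 1, 5, 5] 3 distinct, len 8
[2, 2, 1, 2, 2, 1, 5, 5, 2] 3 distinct, len 9
[2, 2, 1, 2, 2, 1, 5, 5, 2, 1] 3 distinct, len 10
[2, 2, 1, 2, 2, 1, 5, 5, 2, 1, 5] 3 distinct, len 11
[1, 5, 3] 3 distinct, len 3
[1, 5, 3, 1] 3 distinct, len 4
[1, 5, 3, 1, 3] 3 distinct, len 5
[1, 5, 3, 1, 3, 1] 3 distinct, len 6
[1, 5, 3, 1, 3, 1, 1] 3 distinct, len 7
[3, 1, 3, 1, 1, 2] 3 distinct, len 6
Longest length with ≤3 distinct: 11.

11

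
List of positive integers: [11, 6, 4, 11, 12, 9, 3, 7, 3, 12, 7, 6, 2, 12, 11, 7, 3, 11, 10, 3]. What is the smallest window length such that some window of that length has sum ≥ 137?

18

add 11: running sum 11 < 137
add 6: running sum 17 < 137
add 4: running sum 21 < 137
add 11: running sum 32 < 137
add 12: running sum 44 < 137
add 9: running sum 53 < 137
add 3: running sum 56 < 137
add 7: running sum 63 < 137
add 3: running sum 66 < 137
add 12: running sum 78 < 137
add 7: running sum 85 < 137
add 6: running sum 91 < 137
add 2: running sum 93 < 137
add 12: running sum 105 < 137
add 11: running sum 116 < 137
add 7: running sum 123 < 137
add 3: running sum 126 < 137
end 17: [11, 6, 4, 11, 12, 9, 3, 7, 3, 12, 7, 6, 2, 12, 11, 7, 3, 11] sum 137, len 18
end 18: [11, 6, 4, 11, 12, 9, 3, 7, 3, 12, 7, 6, 2, 12, 11, 7, 3, 11, 10] sum 147, len 19
end 19: [6, 4, 11, 12, 9, 3, 7, 3, 12, 7, 6, 2, 12, 11, 7, 3, 11, 10, 3] sum 139, len 19
Shortest qualifying length: 18.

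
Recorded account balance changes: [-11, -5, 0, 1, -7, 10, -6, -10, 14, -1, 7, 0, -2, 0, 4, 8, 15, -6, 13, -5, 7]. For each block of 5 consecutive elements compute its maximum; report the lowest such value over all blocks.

[-11, -5, 0, 1, -7] → max 1
[-5, 0, 1, -7, 10] → max 10
[0, 1, -7, 10, -6] → max 10
[1, -7, 10, -6, -10] → max 10
[-7, 10, -6, -10, 14] → max 14
[10, -6, -10, 14, -1] → max 14
[-6, -10, 14, -1, 7] → max 14
[-10, 14, -1, 7, 0] → max 14
[14, -1, 7, 0, -2] → max 14
[-1, 7, 0, -2, 0] → max 7
[7, 0, -2, 0, 4] → max 7
[0, -2, 0, 4, 8] → max 8
[-2, 0, 4, 8, 15] → max 15
[0, 4, 8, 15, -6] → max 15
[4, 8, 15, -6, 13] → max 15
[8, 15, -6, 13, -5] → max 15
[15, -6, 13, -5, 7] → max 15
Lowest of these is 1.

1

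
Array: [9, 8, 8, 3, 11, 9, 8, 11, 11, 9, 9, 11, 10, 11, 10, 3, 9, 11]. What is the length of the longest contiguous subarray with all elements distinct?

4

[9] len 1
[9, 8] len 2
[8] len 1
[8, 3] len 2
[8, 3, 11] len 3
[8, 3, 11, 9] len 4
[3, 11, 9, 8] len 4
[9, 8, 11] len 3
[11] len 1
[11, 9] len 2
[9] len 1
[9, 11] len 2
[9, 11, 10] len 3
[10, 11] len 2
[11, 10] len 2
[11, 10, 3] len 3
[11, 10, 3, 9] len 4
[10, 3, 9, 11] len 4
Longest all-distinct length: 4.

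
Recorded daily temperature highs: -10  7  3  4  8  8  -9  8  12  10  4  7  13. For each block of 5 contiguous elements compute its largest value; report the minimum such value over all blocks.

Window maxs for each of the 9 positions:
(-10, 7, 3, 4, 8) → max 8
(7, 3, 4, 8, 8) → max 8
(3, 4, 8, 8, -9) → max 8
(4, 8, 8, -9, 8) → max 8
(8, 8, -9, 8, 12) → max 12
(8, -9, 8, 12, 10) → max 12
(-9, 8, 12, 10, 4) → max 12
(8, 12, 10, 4, 7) → max 12
(12, 10, 4, 7, 13) → max 13
Minimum of these is 8.

8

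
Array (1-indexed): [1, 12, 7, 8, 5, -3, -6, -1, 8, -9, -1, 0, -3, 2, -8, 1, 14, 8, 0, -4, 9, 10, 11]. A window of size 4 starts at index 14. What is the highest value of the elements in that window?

14

Elements at indices 14..17: 2, -8, 1, 14
max(2, -8, 1, 14) = 14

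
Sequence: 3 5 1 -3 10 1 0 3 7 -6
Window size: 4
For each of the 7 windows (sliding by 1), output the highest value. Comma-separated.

[3, 5, 1, -3] → max 5
[5, 1, -3, 10] → max 10
[1, -3, 10, 1] → max 10
[-3, 10, 1, 0] → max 10
[10, 1, 0, 3] → max 10
[1, 0, 3, 7] → max 7
[0, 3, 7, -6] → max 7

5, 10, 10, 10, 10, 7, 7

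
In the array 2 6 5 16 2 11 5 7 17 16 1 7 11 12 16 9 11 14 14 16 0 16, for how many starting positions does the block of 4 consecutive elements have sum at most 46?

14

2 6 5 16 → sum 29  ≤ 46 ✓
6 5 16 2 → sum 29  ≤ 46 ✓
5 16 2 11 → sum 34  ≤ 46 ✓
16 2 11 5 → sum 34  ≤ 46 ✓
2 11 5 7 → sum 25  ≤ 46 ✓
11 5 7 17 → sum 40  ≤ 46 ✓
5 7 17 16 → sum 45  ≤ 46 ✓
7 17 16 1 → sum 41  ≤ 46 ✓
17 16 1 7 → sum 41  ≤ 46 ✓
16 1 7 11 → sum 35  ≤ 46 ✓
1 7 11 12 → sum 31  ≤ 46 ✓
7 11 12 16 → sum 46  ≤ 46 ✓
11 12 16 9 → sum 48
12 16 9 11 → sum 48
16 9 11 14 → sum 50
9 11 14 14 → sum 48
11 14 14 16 → sum 55
14 14 16 0 → sum 44  ≤ 46 ✓
14 16 0 16 → sum 46  ≤ 46 ✓
14 windows satisfy the condition.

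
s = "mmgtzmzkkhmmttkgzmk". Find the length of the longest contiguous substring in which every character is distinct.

5

[m] len 1
[m] len 1
[m, g] len 2
[m, g, t] len 3
[m, g, t, z] len 4
[g, t, z, m] len 4
[m, z] len 2
[m, z, k] len 3
[k] len 1
[k, h] len 2
[k, h, m] len 3
[m] len 1
[m, t] len 2
[t] len 1
[t, k] len 2
[t, k, g] len 3
[t, k, g, z] len 4
[t, k, g, z, m] len 5
[g, z, m, k] len 4
Longest all-distinct length: 5.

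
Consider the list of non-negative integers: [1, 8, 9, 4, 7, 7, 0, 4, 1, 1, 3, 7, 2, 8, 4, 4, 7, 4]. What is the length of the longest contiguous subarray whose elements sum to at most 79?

17

Extend to the right; shrink from the left whenever the sum exceeds 79:
[1] sum 1 len 1
[1, 8] sum 9 len 2
[1, 8, 9] sum 18 len 3
[1, 8, 9, 4] sum 22 len 4
[1, 8, 9, 4, 7] sum 29 len 5
[1, 8, 9, 4, 7, 7] sum 36 len 6
[1, 8, 9, 4, 7, 7, 0] sum 36 len 7
[1, 8, 9, 4, 7, 7, 0, 4] sum 40 len 8
[1, 8, 9, 4, 7, 7, 0, 4, 1] sum 41 len 9
[1, 8, 9, 4, 7, 7, 0, 4, 1, 1] sum 42 len 10
[1, 8, 9, 4, 7, 7, 0, 4, 1, 1, 3] sum 45 len 11
[1, 8, 9, 4, 7, 7, 0, 4, 1, 1, 3, 7] sum 52 len 12
[1, 8, 9, 4, 7, 7, 0, 4, 1, 1, 3, 7, 2] sum 54 len 13
[1, 8, 9, 4, 7, 7, 0, 4, 1, 1, 3, 7, 2, 8] sum 62 len 14
[1, 8, 9, 4, 7, 7, 0, 4, 1, 1, 3, 7, 2, 8, 4] sum 66 len 15
[1, 8, 9, 4, 7, 7, 0, 4, 1, 1, 3, 7, 2, 8, 4, 4] sum 70 len 16
[1, 8, 9, 4, 7, 7, 0, 4, 1, 1, 3, 7, 2, 8, 4, 4, 7] sum 77 len 17
[9, 4, 7, 7, 0, 4, 1, 1, 3, 7, 2, 8, 4, 4, 7, 4] sum 72 len 16
Longest length seen: 17.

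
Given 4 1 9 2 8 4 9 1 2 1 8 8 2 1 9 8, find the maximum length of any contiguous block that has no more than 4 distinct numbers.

10

add 4: window [4] (1 distinct), len 1
add 1: window [4, 1] (2 distinct), len 2
add 9: window [4, 1, 9] (3 distinct), len 3
add 2: window [4, 1, 9, 2] (4 distinct), len 4
add 8: window [1, 9, 2, 8] (4 distinct), len 4
add 4: window [9, 2, 8, 4] (4 distinct), len 4
add 9: window [9, 2, 8, 4, 9] (4 distinct), len 5
add 1: window [8, 4, 9, 1] (4 distinct), len 4
add 2: window [4, 9, 1, 2] (4 distinct), len 4
add 1: window [4, 9, 1, 2, 1] (4 distinct), len 5
add 8: window [9, 1, 2, 1, 8] (4 distinct), len 5
add 8: window [9, 1, 2, 1, 8, 8] (4 distinct), len 6
add 2: window [9, 1, 2, 1, 8, 8, 2] (4 distinct), len 7
add 1: window [9, 1, 2, 1, 8, 8, 2, 1] (4 distinct), len 8
add 9: window [9, 1, 2, 1, 8, 8, 2, 1, 9] (4 distinct), len 9
add 8: window [9, 1, 2, 1, 8, 8, 2, 1, 9, 8] (4 distinct), len 10
Longest length with ≤4 distinct: 10.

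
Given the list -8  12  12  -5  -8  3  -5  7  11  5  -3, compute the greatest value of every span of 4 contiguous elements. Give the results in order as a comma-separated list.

(-8, 12, 12, -5) → max 12
(12, 12, -5, -8) → max 12
(12, -5, -8, 3) → max 12
(-5, -8, 3, -5) → max 3
(-8, 3, -5, 7) → max 7
(3, -5, 7, 11) → max 11
(-5, 7, 11, 5) → max 11
(7, 11, 5, -3) → max 11

12, 12, 12, 3, 7, 11, 11, 11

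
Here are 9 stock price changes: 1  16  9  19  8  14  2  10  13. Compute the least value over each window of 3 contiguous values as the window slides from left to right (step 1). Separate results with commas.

1, 9, 8, 8, 2, 2, 2

(1, 16, 9) → min 1
(16, 9, 19) → min 9
(9, 19, 8) → min 8
(19, 8, 14) → min 8
(8, 14, 2) → min 2
(14, 2, 10) → min 2
(2, 10, 13) → min 2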